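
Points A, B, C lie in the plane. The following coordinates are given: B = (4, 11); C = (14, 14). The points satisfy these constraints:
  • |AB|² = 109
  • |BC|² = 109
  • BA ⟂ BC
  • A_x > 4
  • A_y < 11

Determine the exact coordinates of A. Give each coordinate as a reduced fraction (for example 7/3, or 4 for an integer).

A = (7, 1)

1. A_x = 7  [[BA ⟂ BC ⇒ 10x+3y-73=0] ∩ [|A−(4, 11)|²=109]]
2. A_y = 1  [[BA ⟂ BC ⇒ 10x+3y-73=0] ∩ [|A−(4, 11)|²=109]]
   so A = (7, 1)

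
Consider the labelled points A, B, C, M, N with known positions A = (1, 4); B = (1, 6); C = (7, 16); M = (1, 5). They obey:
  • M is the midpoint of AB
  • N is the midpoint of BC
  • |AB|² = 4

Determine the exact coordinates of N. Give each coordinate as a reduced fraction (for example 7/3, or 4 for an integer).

1. N_x = 4  [2·N = B+C = (1, 6)+(7, 16)]
2. N_y = 11  [2·N = B+C = (1, 6)+(7, 16)]
   so N = (4, 11)

N = (4, 11)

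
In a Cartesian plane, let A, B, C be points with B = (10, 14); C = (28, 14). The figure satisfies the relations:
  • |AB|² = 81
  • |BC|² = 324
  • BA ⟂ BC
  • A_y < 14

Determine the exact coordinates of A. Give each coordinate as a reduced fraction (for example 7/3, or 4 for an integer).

A = (10, 5)

1. A_x = 10  [[BA ⟂ BC ⇒ 18x-180=0] ∩ [|A−(10, 14)|²=81]]
2. A_y = 5  [[BA ⟂ BC ⇒ 18x-180=0] ∩ [|A−(10, 14)|²=81]]
   so A = (10, 5)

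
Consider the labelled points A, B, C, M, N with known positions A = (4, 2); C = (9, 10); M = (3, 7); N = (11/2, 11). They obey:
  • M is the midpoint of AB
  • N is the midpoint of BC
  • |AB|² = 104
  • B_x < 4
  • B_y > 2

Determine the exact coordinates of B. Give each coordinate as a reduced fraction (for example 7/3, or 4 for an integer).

1. B_x = 2  [B = 2·M−A = 2·(3, 7)−(4, 2)]
2. B_y = 12  [B = 2·M−A = 2·(3, 7)−(4, 2)]
   so B = (2, 12)

B = (2, 12)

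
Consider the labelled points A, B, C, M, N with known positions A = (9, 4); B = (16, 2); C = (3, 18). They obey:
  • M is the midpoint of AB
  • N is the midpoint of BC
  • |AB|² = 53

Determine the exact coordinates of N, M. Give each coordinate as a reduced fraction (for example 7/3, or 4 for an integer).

1. M_x = 25/2  [2·M = A+B = (9, 4)+(16, 2)]
2. M_y = 3  [2·M = A+B = (9, 4)+(16, 2)]
   so M = (25/2, 3)
3. N_x = 19/2  [2·N = B+C = (16, 2)+(3, 18)]
4. N_y = 10  [2·N = B+C = (16, 2)+(3, 18)]
   so N = (19/2, 10)

N = (19/2, 10)
M = (25/2, 3)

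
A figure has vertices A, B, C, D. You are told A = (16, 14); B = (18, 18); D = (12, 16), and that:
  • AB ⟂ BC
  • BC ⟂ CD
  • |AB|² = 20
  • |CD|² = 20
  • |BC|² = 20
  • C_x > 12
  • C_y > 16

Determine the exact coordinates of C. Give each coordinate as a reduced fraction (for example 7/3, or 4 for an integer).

1. C_x = 14  [[AB ⟂ BC ⇒ 2x+4y-108=0] ∩ [|C−(12, 16)|²=20]]
2. C_y = 20  [[AB ⟂ BC ⇒ 2x+4y-108=0] ∩ [|C−(12, 16)|²=20]]
   so C = (14, 20)

C = (14, 20)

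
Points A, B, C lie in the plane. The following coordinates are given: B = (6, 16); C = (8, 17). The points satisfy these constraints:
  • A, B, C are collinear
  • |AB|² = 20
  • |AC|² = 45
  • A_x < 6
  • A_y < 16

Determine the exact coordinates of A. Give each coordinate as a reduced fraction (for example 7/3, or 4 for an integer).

1. A_x = 2  [[A, B, C are collinear ⇒ -1x+2y-26=0] ∩ [|A−(6, 16)|²=20]]
2. A_y = 14  [[A, B, C are collinear ⇒ -1x+2y-26=0] ∩ [|A−(6, 16)|²=20]]
   so A = (2, 14)

A = (2, 14)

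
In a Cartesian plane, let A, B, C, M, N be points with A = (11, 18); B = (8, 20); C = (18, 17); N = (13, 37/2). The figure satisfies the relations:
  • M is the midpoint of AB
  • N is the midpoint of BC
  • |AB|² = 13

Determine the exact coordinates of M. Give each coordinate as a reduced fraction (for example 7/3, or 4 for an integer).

M = (19/2, 19)

1. M_x = 19/2  [2·M = A+B = (11, 18)+(8, 20)]
2. M_y = 19  [2·M = A+B = (11, 18)+(8, 20)]
   so M = (19/2, 19)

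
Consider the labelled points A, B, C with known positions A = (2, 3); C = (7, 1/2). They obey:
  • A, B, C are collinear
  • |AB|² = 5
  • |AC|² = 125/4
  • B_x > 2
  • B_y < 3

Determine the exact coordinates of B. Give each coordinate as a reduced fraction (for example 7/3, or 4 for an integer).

B = (4, 2)

1. B_x = 4  [[A, B, C are collinear ⇒ -5/2x-5y+20=0] ∩ [|B−(2, 3)|²=5]]
2. B_y = 2  [[A, B, C are collinear ⇒ -5/2x-5y+20=0] ∩ [|B−(2, 3)|²=5]]
   so B = (4, 2)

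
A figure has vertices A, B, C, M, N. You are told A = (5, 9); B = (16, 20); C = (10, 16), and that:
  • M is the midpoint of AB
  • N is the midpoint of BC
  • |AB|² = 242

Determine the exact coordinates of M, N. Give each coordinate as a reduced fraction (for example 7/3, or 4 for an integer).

M = (21/2, 29/2)
N = (13, 18)

1. M_x = 21/2  [2·M = A+B = (5, 9)+(16, 20)]
2. M_y = 29/2  [2·M = A+B = (5, 9)+(16, 20)]
   so M = (21/2, 29/2)
3. N_x = 13  [2·N = B+C = (16, 20)+(10, 16)]
4. N_y = 18  [2·N = B+C = (16, 20)+(10, 16)]
   so N = (13, 18)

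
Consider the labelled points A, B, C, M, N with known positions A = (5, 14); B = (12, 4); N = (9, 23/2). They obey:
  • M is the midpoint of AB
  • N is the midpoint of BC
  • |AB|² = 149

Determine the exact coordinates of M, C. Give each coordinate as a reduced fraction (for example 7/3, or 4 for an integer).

M = (17/2, 9)
C = (6, 19)

1. M_x = 17/2  [2·M = A+B = (5, 14)+(12, 4)]
2. M_y = 9  [2·M = A+B = (5, 14)+(12, 4)]
   so M = (17/2, 9)
3. C_x = 6  [C = 2·N−B = 2·(9, 23/2)−(12, 4)]
4. C_y = 19  [C = 2·N−B = 2·(9, 23/2)−(12, 4)]
   so C = (6, 19)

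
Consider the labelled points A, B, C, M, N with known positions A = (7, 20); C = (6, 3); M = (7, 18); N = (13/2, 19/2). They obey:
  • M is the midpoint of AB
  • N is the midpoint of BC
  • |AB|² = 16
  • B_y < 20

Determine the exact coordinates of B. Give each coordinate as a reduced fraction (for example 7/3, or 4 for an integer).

1. B_x = 7  [B = 2·M−A = 2·(7, 18)−(7, 20)]
2. B_y = 16  [B = 2·M−A = 2·(7, 18)−(7, 20)]
   so B = (7, 16)

B = (7, 16)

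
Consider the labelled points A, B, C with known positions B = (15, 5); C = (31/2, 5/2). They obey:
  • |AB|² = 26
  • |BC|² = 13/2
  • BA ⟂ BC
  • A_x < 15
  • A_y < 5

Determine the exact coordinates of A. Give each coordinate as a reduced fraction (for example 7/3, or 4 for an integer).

A = (10, 4)

1. A_x = 10  [[BA ⟂ BC ⇒ 1/2x-5/2y+5=0] ∩ [|A−(15, 5)|²=26]]
2. A_y = 4  [[BA ⟂ BC ⇒ 1/2x-5/2y+5=0] ∩ [|A−(15, 5)|²=26]]
   so A = (10, 4)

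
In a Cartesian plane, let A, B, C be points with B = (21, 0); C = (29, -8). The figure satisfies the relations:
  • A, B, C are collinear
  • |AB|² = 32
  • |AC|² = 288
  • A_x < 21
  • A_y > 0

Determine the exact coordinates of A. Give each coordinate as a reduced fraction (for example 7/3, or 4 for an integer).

1. A_x = 17  [[A, B, C are collinear ⇒ 8x+8y-168=0] ∩ [|A−(21, 0)|²=32]]
2. A_y = 4  [[A, B, C are collinear ⇒ 8x+8y-168=0] ∩ [|A−(21, 0)|²=32]]
   so A = (17, 4)

A = (17, 4)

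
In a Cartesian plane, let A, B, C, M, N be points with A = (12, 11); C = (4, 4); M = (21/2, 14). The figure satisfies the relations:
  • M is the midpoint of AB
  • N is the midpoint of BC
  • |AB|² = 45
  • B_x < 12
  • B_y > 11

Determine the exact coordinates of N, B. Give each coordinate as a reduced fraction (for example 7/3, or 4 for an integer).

N = (13/2, 21/2)
B = (9, 17)

1. B_x = 9  [B = 2·M−A = 2·(21/2, 14)−(12, 11)]
2. B_y = 17  [B = 2·M−A = 2·(21/2, 14)−(12, 11)]
   so B = (9, 17)
3. N_x = 13/2  [2·N = B+C = (9, 17)+(4, 4)]
4. N_y = 21/2  [2·N = B+C = (9, 17)+(4, 4)]
   so N = (13/2, 21/2)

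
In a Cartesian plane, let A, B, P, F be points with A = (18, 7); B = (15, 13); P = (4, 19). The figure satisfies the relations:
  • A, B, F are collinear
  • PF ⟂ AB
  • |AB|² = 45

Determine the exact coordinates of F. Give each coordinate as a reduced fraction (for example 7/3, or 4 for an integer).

F = (52/5, 111/5)

1. F_x = 52/5  [[A, B, F are collinear ⇒ -6x-3y+129=0] ∩ [PF ⟂ AB ⇒ -3x+6y-102=0]]
2. F_y = 111/5  [[A, B, F are collinear ⇒ -6x-3y+129=0] ∩ [PF ⟂ AB ⇒ -3x+6y-102=0]]
   so F = (52/5, 111/5)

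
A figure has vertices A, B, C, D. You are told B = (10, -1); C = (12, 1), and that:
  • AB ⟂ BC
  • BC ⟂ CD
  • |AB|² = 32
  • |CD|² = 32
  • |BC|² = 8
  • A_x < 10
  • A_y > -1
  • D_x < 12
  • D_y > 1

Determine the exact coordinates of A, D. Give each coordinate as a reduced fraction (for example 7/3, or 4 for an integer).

A = (6, 3)
D = (8, 5)

1. A_x = 6  [[AB ⟂ BC ⇒ -2x-2y+18=0] ∩ [|A−(10, -1)|²=32]]
2. A_y = 3  [[AB ⟂ BC ⇒ -2x-2y+18=0] ∩ [|A−(10, -1)|²=32]]
   so A = (6, 3)
3. D_x = 8  [[BC ⟂ CD ⇒ 2x+2y-26=0] ∩ [|D−(12, 1)|²=32]]
4. D_y = 5  [[BC ⟂ CD ⇒ 2x+2y-26=0] ∩ [|D−(12, 1)|²=32]]
   so D = (8, 5)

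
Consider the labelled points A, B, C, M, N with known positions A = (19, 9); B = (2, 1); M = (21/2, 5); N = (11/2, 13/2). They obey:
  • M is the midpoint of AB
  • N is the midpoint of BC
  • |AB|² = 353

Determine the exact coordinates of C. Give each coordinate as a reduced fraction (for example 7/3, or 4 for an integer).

C = (9, 12)

1. C_x = 9  [C = 2·N−B = 2·(11/2, 13/2)−(2, 1)]
2. C_y = 12  [C = 2·N−B = 2·(11/2, 13/2)−(2, 1)]
   so C = (9, 12)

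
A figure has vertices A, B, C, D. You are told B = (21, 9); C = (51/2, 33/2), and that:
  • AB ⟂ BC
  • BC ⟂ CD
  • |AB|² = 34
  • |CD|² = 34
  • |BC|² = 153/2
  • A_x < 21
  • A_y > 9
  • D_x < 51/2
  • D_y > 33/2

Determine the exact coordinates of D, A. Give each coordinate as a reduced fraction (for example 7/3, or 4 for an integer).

1. D_x = 41/2  [[BC ⟂ CD ⇒ 9/2x+15/2y-477/2=0] ∩ [|D−(51/2, 33/2)|²=34]]
2. D_y = 39/2  [[BC ⟂ CD ⇒ 9/2x+15/2y-477/2=0] ∩ [|D−(51/2, 33/2)|²=34]]
   so D = (41/2, 39/2)
3. A_x = 16  [[AB ⟂ BC ⇒ -9/2x-15/2y+162=0] ∩ [|A−(21, 9)|²=34]]
4. A_y = 12  [[AB ⟂ BC ⇒ -9/2x-15/2y+162=0] ∩ [|A−(21, 9)|²=34]]
   so A = (16, 12)

D = (41/2, 39/2)
A = (16, 12)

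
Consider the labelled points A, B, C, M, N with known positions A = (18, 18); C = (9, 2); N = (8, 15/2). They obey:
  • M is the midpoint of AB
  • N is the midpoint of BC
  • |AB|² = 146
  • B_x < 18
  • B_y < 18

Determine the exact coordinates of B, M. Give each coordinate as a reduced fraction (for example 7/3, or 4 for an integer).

1. B_x = 7  [B = 2·N−C = 2·(8, 15/2)−(9, 2)]
2. B_y = 13  [B = 2·N−C = 2·(8, 15/2)−(9, 2)]
   so B = (7, 13)
3. M_x = 25/2  [2·M = A+B = (18, 18)+(7, 13)]
4. M_y = 31/2  [2·M = A+B = (18, 18)+(7, 13)]
   so M = (25/2, 31/2)

B = (7, 13)
M = (25/2, 31/2)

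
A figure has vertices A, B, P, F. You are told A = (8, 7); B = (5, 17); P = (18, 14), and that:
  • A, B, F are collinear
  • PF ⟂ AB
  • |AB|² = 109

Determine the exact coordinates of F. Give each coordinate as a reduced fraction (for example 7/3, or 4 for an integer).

F = (752/109, 1163/109)

1. F_x = 752/109  [[A, B, F are collinear ⇒ -10x-3y+101=0] ∩ [PF ⟂ AB ⇒ -3x+10y-86=0]]
2. F_y = 1163/109  [[A, B, F are collinear ⇒ -10x-3y+101=0] ∩ [PF ⟂ AB ⇒ -3x+10y-86=0]]
   so F = (752/109, 1163/109)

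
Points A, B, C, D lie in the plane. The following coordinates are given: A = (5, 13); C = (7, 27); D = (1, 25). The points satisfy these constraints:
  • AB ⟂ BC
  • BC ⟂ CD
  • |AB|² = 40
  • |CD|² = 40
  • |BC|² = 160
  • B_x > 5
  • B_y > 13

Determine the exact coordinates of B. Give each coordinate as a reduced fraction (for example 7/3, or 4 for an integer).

1. B_x = 11  [[BC ⟂ CD ⇒ 6x+2y-96=0] ∩ [|B−(5, 13)|²=40]]
2. B_y = 15  [[BC ⟂ CD ⇒ 6x+2y-96=0] ∩ [|B−(5, 13)|²=40]]
   so B = (11, 15)

B = (11, 15)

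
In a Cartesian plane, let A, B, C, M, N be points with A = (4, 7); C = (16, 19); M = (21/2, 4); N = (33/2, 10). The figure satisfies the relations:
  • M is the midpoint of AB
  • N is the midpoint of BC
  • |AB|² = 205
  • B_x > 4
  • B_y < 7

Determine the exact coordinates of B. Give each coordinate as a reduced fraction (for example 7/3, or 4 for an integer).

1. B_x = 17  [B = 2·M−A = 2·(21/2, 4)−(4, 7)]
2. B_y = 1  [B = 2·M−A = 2·(21/2, 4)−(4, 7)]
   so B = (17, 1)

B = (17, 1)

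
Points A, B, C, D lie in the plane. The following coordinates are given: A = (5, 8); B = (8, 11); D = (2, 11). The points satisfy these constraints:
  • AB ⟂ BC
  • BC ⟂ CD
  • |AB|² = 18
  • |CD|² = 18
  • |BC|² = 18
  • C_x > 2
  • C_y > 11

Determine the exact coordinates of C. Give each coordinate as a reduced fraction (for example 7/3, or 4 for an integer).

C = (5, 14)

1. C_x = 5  [[AB ⟂ BC ⇒ 3x+3y-57=0] ∩ [|C−(2, 11)|²=18]]
2. C_y = 14  [[AB ⟂ BC ⇒ 3x+3y-57=0] ∩ [|C−(2, 11)|²=18]]
   so C = (5, 14)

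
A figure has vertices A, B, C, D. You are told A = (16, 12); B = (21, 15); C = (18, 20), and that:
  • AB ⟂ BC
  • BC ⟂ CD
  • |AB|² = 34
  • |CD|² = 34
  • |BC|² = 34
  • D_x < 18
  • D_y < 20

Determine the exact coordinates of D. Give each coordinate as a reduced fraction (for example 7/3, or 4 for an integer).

1. D_x = 13  [[BC ⟂ CD ⇒ -3x+5y-46=0] ∩ [|D−(18, 20)|²=34]]
2. D_y = 17  [[BC ⟂ CD ⇒ -3x+5y-46=0] ∩ [|D−(18, 20)|²=34]]
   so D = (13, 17)

D = (13, 17)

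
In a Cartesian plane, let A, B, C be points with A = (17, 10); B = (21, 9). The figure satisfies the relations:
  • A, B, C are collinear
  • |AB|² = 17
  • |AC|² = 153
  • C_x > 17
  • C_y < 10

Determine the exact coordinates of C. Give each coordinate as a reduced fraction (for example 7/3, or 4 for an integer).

1. C_x = 29  [[A, B, C are collinear ⇒ 1x+4y-57=0] ∩ [|C−(17, 10)|²=153]]
2. C_y = 7  [[A, B, C are collinear ⇒ 1x+4y-57=0] ∩ [|C−(17, 10)|²=153]]
   so C = (29, 7)

C = (29, 7)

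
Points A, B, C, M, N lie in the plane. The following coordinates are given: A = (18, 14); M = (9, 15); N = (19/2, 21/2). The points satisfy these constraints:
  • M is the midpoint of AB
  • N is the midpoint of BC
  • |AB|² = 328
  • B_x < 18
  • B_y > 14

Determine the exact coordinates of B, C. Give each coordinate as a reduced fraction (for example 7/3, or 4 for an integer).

1. B_x = 0  [B = 2·M−A = 2·(9, 15)−(18, 14)]
2. B_y = 16  [B = 2·M−A = 2·(9, 15)−(18, 14)]
   so B = (0, 16)
3. C_x = 19  [C = 2·N−B = 2·(19/2, 21/2)−(0, 16)]
4. C_y = 5  [C = 2·N−B = 2·(19/2, 21/2)−(0, 16)]
   so C = (19, 5)

B = (0, 16)
C = (19, 5)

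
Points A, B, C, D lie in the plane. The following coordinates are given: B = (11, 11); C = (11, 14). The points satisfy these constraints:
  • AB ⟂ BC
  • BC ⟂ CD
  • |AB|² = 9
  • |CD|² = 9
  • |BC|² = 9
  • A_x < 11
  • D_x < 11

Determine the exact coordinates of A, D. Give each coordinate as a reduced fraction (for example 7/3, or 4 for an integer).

1. A_x = 8  [[AB ⟂ BC ⇒ -3y+33=0] ∩ [|A−(11, 11)|²=9]]
2. A_y = 11  [[AB ⟂ BC ⇒ -3y+33=0] ∩ [|A−(11, 11)|²=9]]
   so A = (8, 11)
3. D_x = 8  [[BC ⟂ CD ⇒ 3y-42=0] ∩ [|D−(11, 14)|²=9]]
4. D_y = 14  [[BC ⟂ CD ⇒ 3y-42=0] ∩ [|D−(11, 14)|²=9]]
   so D = (8, 14)

A = (8, 11)
D = (8, 14)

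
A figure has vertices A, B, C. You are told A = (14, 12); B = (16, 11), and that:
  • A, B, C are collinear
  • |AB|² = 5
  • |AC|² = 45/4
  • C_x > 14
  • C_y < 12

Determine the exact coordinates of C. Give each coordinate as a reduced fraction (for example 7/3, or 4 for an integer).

1. C_x = 17  [[A, B, C are collinear ⇒ 1x+2y-38=0] ∩ [|C−(14, 12)|²=45/4]]
2. C_y = 21/2  [[A, B, C are collinear ⇒ 1x+2y-38=0] ∩ [|C−(14, 12)|²=45/4]]
   so C = (17, 21/2)

C = (17, 21/2)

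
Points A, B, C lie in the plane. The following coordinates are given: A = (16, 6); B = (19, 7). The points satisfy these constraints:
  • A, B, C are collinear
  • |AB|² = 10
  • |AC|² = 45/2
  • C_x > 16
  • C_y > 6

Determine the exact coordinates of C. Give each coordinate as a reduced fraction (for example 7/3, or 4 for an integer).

C = (41/2, 15/2)

1. C_x = 41/2  [[A, B, C are collinear ⇒ -1x+3y-2=0] ∩ [|C−(16, 6)|²=45/2]]
2. C_y = 15/2  [[A, B, C are collinear ⇒ -1x+3y-2=0] ∩ [|C−(16, 6)|²=45/2]]
   so C = (41/2, 15/2)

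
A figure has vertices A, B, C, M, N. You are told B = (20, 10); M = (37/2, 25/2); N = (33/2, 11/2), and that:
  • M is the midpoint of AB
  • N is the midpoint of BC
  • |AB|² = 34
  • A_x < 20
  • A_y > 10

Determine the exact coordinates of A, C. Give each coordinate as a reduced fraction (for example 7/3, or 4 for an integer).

1. A_x = 17  [A = 2·M−B = 2·(37/2, 25/2)−(20, 10)]
2. A_y = 15  [A = 2·M−B = 2·(37/2, 25/2)−(20, 10)]
   so A = (17, 15)
3. C_x = 13  [C = 2·N−B = 2·(33/2, 11/2)−(20, 10)]
4. C_y = 1  [C = 2·N−B = 2·(33/2, 11/2)−(20, 10)]
   so C = (13, 1)

A = (17, 15)
C = (13, 1)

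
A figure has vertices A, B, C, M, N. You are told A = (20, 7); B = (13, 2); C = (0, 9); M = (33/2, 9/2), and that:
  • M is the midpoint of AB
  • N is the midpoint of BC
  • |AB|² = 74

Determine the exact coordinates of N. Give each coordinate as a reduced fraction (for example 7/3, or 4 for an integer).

N = (13/2, 11/2)

1. N_x = 13/2  [2·N = B+C = (13, 2)+(0, 9)]
2. N_y = 11/2  [2·N = B+C = (13, 2)+(0, 9)]
   so N = (13/2, 11/2)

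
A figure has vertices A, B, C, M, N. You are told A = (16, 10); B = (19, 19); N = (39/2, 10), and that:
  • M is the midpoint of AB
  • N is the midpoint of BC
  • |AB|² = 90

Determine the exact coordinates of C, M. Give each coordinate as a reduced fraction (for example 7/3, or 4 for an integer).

1. M_x = 35/2  [2·M = A+B = (16, 10)+(19, 19)]
2. M_y = 29/2  [2·M = A+B = (16, 10)+(19, 19)]
   so M = (35/2, 29/2)
3. C_x = 20  [C = 2·N−B = 2·(39/2, 10)−(19, 19)]
4. C_y = 1  [C = 2·N−B = 2·(39/2, 10)−(19, 19)]
   so C = (20, 1)

C = (20, 1)
M = (35/2, 29/2)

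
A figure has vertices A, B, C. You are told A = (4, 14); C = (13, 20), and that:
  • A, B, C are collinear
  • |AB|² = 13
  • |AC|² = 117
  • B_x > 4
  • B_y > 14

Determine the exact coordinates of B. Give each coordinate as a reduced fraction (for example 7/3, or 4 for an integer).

B = (7, 16)

1. B_x = 7  [[A, B, C are collinear ⇒ 6x-9y+102=0] ∩ [|B−(4, 14)|²=13]]
2. B_y = 16  [[A, B, C are collinear ⇒ 6x-9y+102=0] ∩ [|B−(4, 14)|²=13]]
   so B = (7, 16)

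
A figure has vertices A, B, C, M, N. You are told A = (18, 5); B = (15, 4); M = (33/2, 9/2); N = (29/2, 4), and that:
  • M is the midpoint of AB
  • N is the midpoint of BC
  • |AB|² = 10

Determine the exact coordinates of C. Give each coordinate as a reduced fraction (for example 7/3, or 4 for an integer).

1. C_x = 14  [C = 2·N−B = 2·(29/2, 4)−(15, 4)]
2. C_y = 4  [C = 2·N−B = 2·(29/2, 4)−(15, 4)]
   so C = (14, 4)

C = (14, 4)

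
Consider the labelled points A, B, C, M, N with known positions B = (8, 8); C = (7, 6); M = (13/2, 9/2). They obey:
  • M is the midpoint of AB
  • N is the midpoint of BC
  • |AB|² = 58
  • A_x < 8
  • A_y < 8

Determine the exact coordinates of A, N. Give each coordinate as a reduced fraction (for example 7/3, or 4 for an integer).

A = (5, 1)
N = (15/2, 7)

1. A_x = 5  [A = 2·M−B = 2·(13/2, 9/2)−(8, 8)]
2. A_y = 1  [A = 2·M−B = 2·(13/2, 9/2)−(8, 8)]
   so A = (5, 1)
3. N_x = 15/2  [2·N = B+C = (8, 8)+(7, 6)]
4. N_y = 7  [2·N = B+C = (8, 8)+(7, 6)]
   so N = (15/2, 7)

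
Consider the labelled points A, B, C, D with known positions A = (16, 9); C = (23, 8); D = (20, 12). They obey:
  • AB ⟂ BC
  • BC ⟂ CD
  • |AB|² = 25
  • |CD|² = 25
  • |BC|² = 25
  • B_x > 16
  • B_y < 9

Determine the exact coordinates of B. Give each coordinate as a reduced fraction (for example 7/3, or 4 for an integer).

B = (19, 5)

1. B_x = 19  [[BC ⟂ CD ⇒ 3x-4y-37=0] ∩ [|B−(16, 9)|²=25]]
2. B_y = 5  [[BC ⟂ CD ⇒ 3x-4y-37=0] ∩ [|B−(16, 9)|²=25]]
   so B = (19, 5)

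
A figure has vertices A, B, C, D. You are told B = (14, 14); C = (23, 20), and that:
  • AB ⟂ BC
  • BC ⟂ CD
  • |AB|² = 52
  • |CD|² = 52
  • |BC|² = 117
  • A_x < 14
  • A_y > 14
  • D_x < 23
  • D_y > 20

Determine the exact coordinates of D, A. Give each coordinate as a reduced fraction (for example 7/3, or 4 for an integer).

D = (19, 26)
A = (10, 20)

1. D_x = 19  [[BC ⟂ CD ⇒ 9x+6y-327=0] ∩ [|D−(23, 20)|²=52]]
2. D_y = 26  [[BC ⟂ CD ⇒ 9x+6y-327=0] ∩ [|D−(23, 20)|²=52]]
   so D = (19, 26)
3. A_x = 10  [[AB ⟂ BC ⇒ -9x-6y+210=0] ∩ [|A−(14, 14)|²=52]]
4. A_y = 20  [[AB ⟂ BC ⇒ -9x-6y+210=0] ∩ [|A−(14, 14)|²=52]]
   so A = (10, 20)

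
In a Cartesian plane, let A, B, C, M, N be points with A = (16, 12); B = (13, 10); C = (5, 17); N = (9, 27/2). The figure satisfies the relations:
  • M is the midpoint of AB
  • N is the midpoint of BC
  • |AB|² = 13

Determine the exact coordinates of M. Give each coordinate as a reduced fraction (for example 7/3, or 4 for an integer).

M = (29/2, 11)

1. M_x = 29/2  [2·M = A+B = (16, 12)+(13, 10)]
2. M_y = 11  [2·M = A+B = (16, 12)+(13, 10)]
   so M = (29/2, 11)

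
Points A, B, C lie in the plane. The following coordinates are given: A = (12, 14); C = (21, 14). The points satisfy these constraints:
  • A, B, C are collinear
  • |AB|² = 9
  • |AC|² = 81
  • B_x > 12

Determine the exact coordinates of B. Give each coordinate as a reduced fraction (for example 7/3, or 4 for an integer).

B = (15, 14)

1. B_x = 15  [[A, B, C are collinear ⇒ -9y+126=0] ∩ [|B−(12, 14)|²=9]]
2. B_y = 14  [[A, B, C are collinear ⇒ -9y+126=0] ∩ [|B−(12, 14)|²=9]]
   so B = (15, 14)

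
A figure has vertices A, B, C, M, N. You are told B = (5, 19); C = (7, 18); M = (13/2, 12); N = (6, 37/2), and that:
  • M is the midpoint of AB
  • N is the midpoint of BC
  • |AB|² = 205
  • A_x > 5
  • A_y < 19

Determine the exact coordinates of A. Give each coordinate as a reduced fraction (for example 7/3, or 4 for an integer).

1. A_x = 8  [A = 2·M−B = 2·(13/2, 12)−(5, 19)]
2. A_y = 5  [A = 2·M−B = 2·(13/2, 12)−(5, 19)]
   so A = (8, 5)

A = (8, 5)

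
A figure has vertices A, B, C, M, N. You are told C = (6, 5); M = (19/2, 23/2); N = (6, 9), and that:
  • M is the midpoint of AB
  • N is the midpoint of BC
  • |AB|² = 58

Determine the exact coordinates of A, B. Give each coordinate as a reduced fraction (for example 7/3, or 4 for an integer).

1. B_x = 6  [B = 2·N−C = 2·(6, 9)−(6, 5)]
2. B_y = 13  [B = 2·N−C = 2·(6, 9)−(6, 5)]
   so B = (6, 13)
3. A_x = 13  [A = 2·M−B = 2·(19/2, 23/2)−(6, 13)]
4. A_y = 10  [A = 2·M−B = 2·(19/2, 23/2)−(6, 13)]
   so A = (13, 10)

A = (13, 10)
B = (6, 13)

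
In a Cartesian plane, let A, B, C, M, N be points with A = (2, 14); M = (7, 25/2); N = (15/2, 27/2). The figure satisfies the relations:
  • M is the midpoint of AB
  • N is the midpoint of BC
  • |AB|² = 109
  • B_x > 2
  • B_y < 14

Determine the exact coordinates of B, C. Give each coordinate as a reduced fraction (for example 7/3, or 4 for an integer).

B = (12, 11)
C = (3, 16)

1. B_x = 12  [B = 2·M−A = 2·(7, 25/2)−(2, 14)]
2. B_y = 11  [B = 2·M−A = 2·(7, 25/2)−(2, 14)]
   so B = (12, 11)
3. C_x = 3  [C = 2·N−B = 2·(15/2, 27/2)−(12, 11)]
4. C_y = 16  [C = 2·N−B = 2·(15/2, 27/2)−(12, 11)]
   so C = (3, 16)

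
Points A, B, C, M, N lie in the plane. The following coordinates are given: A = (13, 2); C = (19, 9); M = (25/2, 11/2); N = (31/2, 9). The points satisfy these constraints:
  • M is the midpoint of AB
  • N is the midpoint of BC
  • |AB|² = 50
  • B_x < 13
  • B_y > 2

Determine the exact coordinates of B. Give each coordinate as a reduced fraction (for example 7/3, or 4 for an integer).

B = (12, 9)

1. B_x = 12  [B = 2·M−A = 2·(25/2, 11/2)−(13, 2)]
2. B_y = 9  [B = 2·M−A = 2·(25/2, 11/2)−(13, 2)]
   so B = (12, 9)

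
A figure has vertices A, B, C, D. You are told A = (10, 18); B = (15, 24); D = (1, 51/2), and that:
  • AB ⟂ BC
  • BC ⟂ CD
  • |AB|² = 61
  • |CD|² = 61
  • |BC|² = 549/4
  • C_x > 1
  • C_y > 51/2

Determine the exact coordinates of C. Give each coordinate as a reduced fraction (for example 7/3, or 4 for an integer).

C = (6, 63/2)

1. C_x = 6  [[AB ⟂ BC ⇒ 5x+6y-219=0] ∩ [|C−(1, 51/2)|²=61]]
2. C_y = 63/2  [[AB ⟂ BC ⇒ 5x+6y-219=0] ∩ [|C−(1, 51/2)|²=61]]
   so C = (6, 63/2)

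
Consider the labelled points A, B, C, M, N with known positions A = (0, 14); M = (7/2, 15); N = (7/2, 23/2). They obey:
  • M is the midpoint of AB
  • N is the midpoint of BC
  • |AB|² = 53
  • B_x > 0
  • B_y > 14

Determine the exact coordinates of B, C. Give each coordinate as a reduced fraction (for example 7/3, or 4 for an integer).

1. B_x = 7  [B = 2·M−A = 2·(7/2, 15)−(0, 14)]
2. B_y = 16  [B = 2·M−A = 2·(7/2, 15)−(0, 14)]
   so B = (7, 16)
3. C_x = 0  [C = 2·N−B = 2·(7/2, 23/2)−(7, 16)]
4. C_y = 7  [C = 2·N−B = 2·(7/2, 23/2)−(7, 16)]
   so C = (0, 7)

B = (7, 16)
C = (0, 7)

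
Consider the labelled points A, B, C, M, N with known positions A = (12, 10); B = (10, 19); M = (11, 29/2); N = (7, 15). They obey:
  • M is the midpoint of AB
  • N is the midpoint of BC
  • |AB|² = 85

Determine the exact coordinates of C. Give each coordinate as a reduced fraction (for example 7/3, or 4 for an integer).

C = (4, 11)

1. C_x = 4  [C = 2·N−B = 2·(7, 15)−(10, 19)]
2. C_y = 11  [C = 2·N−B = 2·(7, 15)−(10, 19)]
   so C = (4, 11)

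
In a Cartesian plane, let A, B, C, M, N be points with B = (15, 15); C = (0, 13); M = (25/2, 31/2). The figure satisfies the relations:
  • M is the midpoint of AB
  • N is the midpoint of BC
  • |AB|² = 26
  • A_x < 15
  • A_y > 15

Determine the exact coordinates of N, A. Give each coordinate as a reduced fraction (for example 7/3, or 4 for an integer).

1. A_x = 10  [A = 2·M−B = 2·(25/2, 31/2)−(15, 15)]
2. A_y = 16  [A = 2·M−B = 2·(25/2, 31/2)−(15, 15)]
   so A = (10, 16)
3. N_x = 15/2  [2·N = B+C = (15, 15)+(0, 13)]
4. N_y = 14  [2·N = B+C = (15, 15)+(0, 13)]
   so N = (15/2, 14)

N = (15/2, 14)
A = (10, 16)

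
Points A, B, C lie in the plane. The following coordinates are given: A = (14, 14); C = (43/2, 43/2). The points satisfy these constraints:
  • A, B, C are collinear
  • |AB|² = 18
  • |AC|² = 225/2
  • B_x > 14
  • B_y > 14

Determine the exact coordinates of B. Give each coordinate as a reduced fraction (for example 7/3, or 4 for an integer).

B = (17, 17)

1. B_x = 17  [[A, B, C are collinear ⇒ 15/2x-15/2y=0] ∩ [|B−(14, 14)|²=18]]
2. B_y = 17  [[A, B, C are collinear ⇒ 15/2x-15/2y=0] ∩ [|B−(14, 14)|²=18]]
   so B = (17, 17)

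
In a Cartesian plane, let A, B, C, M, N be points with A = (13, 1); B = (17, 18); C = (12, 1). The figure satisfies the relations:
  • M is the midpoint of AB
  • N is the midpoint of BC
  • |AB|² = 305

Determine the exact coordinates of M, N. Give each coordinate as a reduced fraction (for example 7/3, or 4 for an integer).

M = (15, 19/2)
N = (29/2, 19/2)

1. M_x = 15  [2·M = A+B = (13, 1)+(17, 18)]
2. M_y = 19/2  [2·M = A+B = (13, 1)+(17, 18)]
   so M = (15, 19/2)
3. N_x = 29/2  [2·N = B+C = (17, 18)+(12, 1)]
4. N_y = 19/2  [2·N = B+C = (17, 18)+(12, 1)]
   so N = (29/2, 19/2)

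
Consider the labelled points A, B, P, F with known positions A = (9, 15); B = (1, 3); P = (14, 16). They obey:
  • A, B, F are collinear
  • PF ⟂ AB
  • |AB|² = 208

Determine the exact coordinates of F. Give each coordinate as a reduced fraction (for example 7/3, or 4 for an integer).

1. F_x = 11  [[A, B, F are collinear ⇒ 12x-8y+12=0] ∩ [PF ⟂ AB ⇒ -8x-12y+304=0]]
2. F_y = 18  [[A, B, F are collinear ⇒ 12x-8y+12=0] ∩ [PF ⟂ AB ⇒ -8x-12y+304=0]]
   so F = (11, 18)

F = (11, 18)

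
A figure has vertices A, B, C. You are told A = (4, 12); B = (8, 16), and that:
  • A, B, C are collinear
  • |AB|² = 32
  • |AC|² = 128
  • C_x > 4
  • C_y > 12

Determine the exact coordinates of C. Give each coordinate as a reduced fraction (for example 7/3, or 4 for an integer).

C = (12, 20)

1. C_x = 12  [[A, B, C are collinear ⇒ -4x+4y-32=0] ∩ [|C−(4, 12)|²=128]]
2. C_y = 20  [[A, B, C are collinear ⇒ -4x+4y-32=0] ∩ [|C−(4, 12)|²=128]]
   so C = (12, 20)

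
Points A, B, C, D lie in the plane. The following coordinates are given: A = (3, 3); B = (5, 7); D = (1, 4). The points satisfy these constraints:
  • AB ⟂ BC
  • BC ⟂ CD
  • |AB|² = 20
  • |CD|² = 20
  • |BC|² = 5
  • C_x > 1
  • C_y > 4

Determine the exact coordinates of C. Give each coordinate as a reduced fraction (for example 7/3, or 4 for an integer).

C = (3, 8)

1. C_x = 3  [[AB ⟂ BC ⇒ 2x+4y-38=0] ∩ [|C−(1, 4)|²=20]]
2. C_y = 8  [[AB ⟂ BC ⇒ 2x+4y-38=0] ∩ [|C−(1, 4)|²=20]]
   so C = (3, 8)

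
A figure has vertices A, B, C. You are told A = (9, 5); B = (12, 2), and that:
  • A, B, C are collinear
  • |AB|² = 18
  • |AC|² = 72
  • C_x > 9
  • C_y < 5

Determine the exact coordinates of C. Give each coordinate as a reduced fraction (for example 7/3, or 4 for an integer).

C = (15, -1)

1. C_x = 15  [[A, B, C are collinear ⇒ 3x+3y-42=0] ∩ [|C−(9, 5)|²=72]]
2. C_y = -1  [[A, B, C are collinear ⇒ 3x+3y-42=0] ∩ [|C−(9, 5)|²=72]]
   so C = (15, -1)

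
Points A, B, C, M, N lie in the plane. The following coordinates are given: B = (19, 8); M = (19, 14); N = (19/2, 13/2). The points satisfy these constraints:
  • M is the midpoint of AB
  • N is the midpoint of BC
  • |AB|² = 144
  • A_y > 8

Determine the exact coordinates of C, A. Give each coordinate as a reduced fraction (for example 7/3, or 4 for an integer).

1. A_x = 19  [A = 2·M−B = 2·(19, 14)−(19, 8)]
2. A_y = 20  [A = 2·M−B = 2·(19, 14)−(19, 8)]
   so A = (19, 20)
3. C_x = 0  [C = 2·N−B = 2·(19/2, 13/2)−(19, 8)]
4. C_y = 5  [C = 2·N−B = 2·(19/2, 13/2)−(19, 8)]
   so C = (0, 5)

C = (0, 5)
A = (19, 20)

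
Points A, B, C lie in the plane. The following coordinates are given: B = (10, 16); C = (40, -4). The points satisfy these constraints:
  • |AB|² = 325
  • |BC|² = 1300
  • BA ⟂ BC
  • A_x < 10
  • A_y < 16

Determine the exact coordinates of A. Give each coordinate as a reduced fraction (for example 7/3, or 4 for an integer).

1. A_x = 0  [[BA ⟂ BC ⇒ 30x-20y+20=0] ∩ [|A−(10, 16)|²=325]]
2. A_y = 1  [[BA ⟂ BC ⇒ 30x-20y+20=0] ∩ [|A−(10, 16)|²=325]]
   so A = (0, 1)

A = (0, 1)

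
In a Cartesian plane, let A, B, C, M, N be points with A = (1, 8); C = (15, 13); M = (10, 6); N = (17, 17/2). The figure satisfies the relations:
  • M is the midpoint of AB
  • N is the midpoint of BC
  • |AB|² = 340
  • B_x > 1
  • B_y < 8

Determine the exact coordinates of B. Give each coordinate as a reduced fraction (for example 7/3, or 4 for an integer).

1. B_x = 19  [B = 2·M−A = 2·(10, 6)−(1, 8)]
2. B_y = 4  [B = 2·M−A = 2·(10, 6)−(1, 8)]
   so B = (19, 4)

B = (19, 4)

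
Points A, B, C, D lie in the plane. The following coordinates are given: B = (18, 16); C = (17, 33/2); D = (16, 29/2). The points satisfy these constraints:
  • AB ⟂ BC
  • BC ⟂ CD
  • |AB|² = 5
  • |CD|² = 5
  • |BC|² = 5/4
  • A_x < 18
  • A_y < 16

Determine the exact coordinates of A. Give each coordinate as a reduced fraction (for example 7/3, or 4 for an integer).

1. A_x = 17  [[AB ⟂ BC ⇒ 1x-1/2y-10=0] ∩ [|A−(18, 16)|²=5]]
2. A_y = 14  [[AB ⟂ BC ⇒ 1x-1/2y-10=0] ∩ [|A−(18, 16)|²=5]]
   so A = (17, 14)

A = (17, 14)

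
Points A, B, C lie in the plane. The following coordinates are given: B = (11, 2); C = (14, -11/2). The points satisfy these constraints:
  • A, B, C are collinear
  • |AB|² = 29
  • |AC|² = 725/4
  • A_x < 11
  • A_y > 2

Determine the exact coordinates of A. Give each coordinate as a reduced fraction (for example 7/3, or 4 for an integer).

1. A_x = 9  [[A, B, C are collinear ⇒ 15/2x+3y-177/2=0] ∩ [|A−(11, 2)|²=29]]
2. A_y = 7  [[A, B, C are collinear ⇒ 15/2x+3y-177/2=0] ∩ [|A−(11, 2)|²=29]]
   so A = (9, 7)

A = (9, 7)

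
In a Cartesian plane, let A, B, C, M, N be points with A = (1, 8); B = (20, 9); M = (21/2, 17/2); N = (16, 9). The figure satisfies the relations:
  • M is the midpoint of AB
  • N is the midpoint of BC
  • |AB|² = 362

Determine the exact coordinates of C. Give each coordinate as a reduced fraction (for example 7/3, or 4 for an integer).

1. C_x = 12  [C = 2·N−B = 2·(16, 9)−(20, 9)]
2. C_y = 9  [C = 2·N−B = 2·(16, 9)−(20, 9)]
   so C = (12, 9)

C = (12, 9)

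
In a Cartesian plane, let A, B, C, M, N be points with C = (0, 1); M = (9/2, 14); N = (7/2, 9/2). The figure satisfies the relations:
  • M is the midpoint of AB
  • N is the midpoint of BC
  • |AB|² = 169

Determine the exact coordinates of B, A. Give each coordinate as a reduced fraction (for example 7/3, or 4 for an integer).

1. B_x = 7  [B = 2·N−C = 2·(7/2, 9/2)−(0, 1)]
2. B_y = 8  [B = 2·N−C = 2·(7/2, 9/2)−(0, 1)]
   so B = (7, 8)
3. A_x = 2  [A = 2·M−B = 2·(9/2, 14)−(7, 8)]
4. A_y = 20  [A = 2·M−B = 2·(9/2, 14)−(7, 8)]
   so A = (2, 20)

B = (7, 8)
A = (2, 20)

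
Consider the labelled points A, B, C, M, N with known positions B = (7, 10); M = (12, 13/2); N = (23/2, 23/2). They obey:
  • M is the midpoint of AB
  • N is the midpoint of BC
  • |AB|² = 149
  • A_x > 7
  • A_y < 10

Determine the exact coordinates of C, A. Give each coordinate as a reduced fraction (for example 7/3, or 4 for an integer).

1. A_x = 17  [A = 2·M−B = 2·(12, 13/2)−(7, 10)]
2. A_y = 3  [A = 2·M−B = 2·(12, 13/2)−(7, 10)]
   so A = (17, 3)
3. C_x = 16  [C = 2·N−B = 2·(23/2, 23/2)−(7, 10)]
4. C_y = 13  [C = 2·N−B = 2·(23/2, 23/2)−(7, 10)]
   so C = (16, 13)

C = (16, 13)
A = (17, 3)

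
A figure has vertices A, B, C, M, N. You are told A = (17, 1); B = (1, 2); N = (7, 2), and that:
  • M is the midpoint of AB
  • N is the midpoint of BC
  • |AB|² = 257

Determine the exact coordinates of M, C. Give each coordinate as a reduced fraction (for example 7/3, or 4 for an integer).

1. M_x = 9  [2·M = A+B = (17, 1)+(1, 2)]
2. M_y = 3/2  [2·M = A+B = (17, 1)+(1, 2)]
   so M = (9, 3/2)
3. C_x = 13  [C = 2·N−B = 2·(7, 2)−(1, 2)]
4. C_y = 2  [C = 2·N−B = 2·(7, 2)−(1, 2)]
   so C = (13, 2)

M = (9, 3/2)
C = (13, 2)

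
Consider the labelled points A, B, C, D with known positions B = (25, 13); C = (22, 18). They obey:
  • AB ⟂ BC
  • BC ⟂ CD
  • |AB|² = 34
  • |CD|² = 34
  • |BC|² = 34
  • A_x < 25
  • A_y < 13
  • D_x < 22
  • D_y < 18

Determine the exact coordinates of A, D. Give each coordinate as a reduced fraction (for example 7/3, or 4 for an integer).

A = (20, 10)
D = (17, 15)

1. A_x = 20  [[AB ⟂ BC ⇒ 3x-5y-10=0] ∩ [|A−(25, 13)|²=34]]
2. A_y = 10  [[AB ⟂ BC ⇒ 3x-5y-10=0] ∩ [|A−(25, 13)|²=34]]
   so A = (20, 10)
3. D_x = 17  [[BC ⟂ CD ⇒ -3x+5y-24=0] ∩ [|D−(22, 18)|²=34]]
4. D_y = 15  [[BC ⟂ CD ⇒ -3x+5y-24=0] ∩ [|D−(22, 18)|²=34]]
   so D = (17, 15)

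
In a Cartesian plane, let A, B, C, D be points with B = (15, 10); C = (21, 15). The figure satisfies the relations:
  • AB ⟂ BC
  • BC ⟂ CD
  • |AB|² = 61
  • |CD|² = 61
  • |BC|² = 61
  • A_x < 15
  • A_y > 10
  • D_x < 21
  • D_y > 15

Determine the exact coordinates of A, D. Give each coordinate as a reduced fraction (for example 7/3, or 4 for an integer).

1. A_x = 10  [[AB ⟂ BC ⇒ -6x-5y+140=0] ∩ [|A−(15, 10)|²=61]]
2. A_y = 16  [[AB ⟂ BC ⇒ -6x-5y+140=0] ∩ [|A−(15, 10)|²=61]]
   so A = (10, 16)
3. D_x = 16  [[BC ⟂ CD ⇒ 6x+5y-201=0] ∩ [|D−(21, 15)|²=61]]
4. D_y = 21  [[BC ⟂ CD ⇒ 6x+5y-201=0] ∩ [|D−(21, 15)|²=61]]
   so D = (16, 21)

A = (10, 16)
D = (16, 21)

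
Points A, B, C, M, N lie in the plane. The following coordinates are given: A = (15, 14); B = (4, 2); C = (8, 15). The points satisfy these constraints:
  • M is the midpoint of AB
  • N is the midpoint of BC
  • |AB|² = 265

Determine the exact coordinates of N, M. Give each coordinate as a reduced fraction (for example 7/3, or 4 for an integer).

N = (6, 17/2)
M = (19/2, 8)

1. M_x = 19/2  [2·M = A+B = (15, 14)+(4, 2)]
2. M_y = 8  [2·M = A+B = (15, 14)+(4, 2)]
   so M = (19/2, 8)
3. N_x = 6  [2·N = B+C = (4, 2)+(8, 15)]
4. N_y = 17/2  [2·N = B+C = (4, 2)+(8, 15)]
   so N = (6, 17/2)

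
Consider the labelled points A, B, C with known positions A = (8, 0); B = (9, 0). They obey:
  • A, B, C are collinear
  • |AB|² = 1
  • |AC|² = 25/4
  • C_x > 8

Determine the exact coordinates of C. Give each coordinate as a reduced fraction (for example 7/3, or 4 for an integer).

C = (21/2, 0)

1. C_x = 21/2  [[A, B, C are collinear ⇒ 1y=0] ∩ [|C−(8, 0)|²=25/4]]
2. C_y = 0  [[A, B, C are collinear ⇒ 1y=0] ∩ [|C−(8, 0)|²=25/4]]
   so C = (21/2, 0)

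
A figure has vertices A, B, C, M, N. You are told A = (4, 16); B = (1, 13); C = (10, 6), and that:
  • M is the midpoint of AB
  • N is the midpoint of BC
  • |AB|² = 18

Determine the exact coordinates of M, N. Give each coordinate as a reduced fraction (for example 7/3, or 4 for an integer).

1. M_x = 5/2  [2·M = A+B = (4, 16)+(1, 13)]
2. M_y = 29/2  [2·M = A+B = (4, 16)+(1, 13)]
   so M = (5/2, 29/2)
3. N_x = 11/2  [2·N = B+C = (1, 13)+(10, 6)]
4. N_y = 19/2  [2·N = B+C = (1, 13)+(10, 6)]
   so N = (11/2, 19/2)

M = (5/2, 29/2)
N = (11/2, 19/2)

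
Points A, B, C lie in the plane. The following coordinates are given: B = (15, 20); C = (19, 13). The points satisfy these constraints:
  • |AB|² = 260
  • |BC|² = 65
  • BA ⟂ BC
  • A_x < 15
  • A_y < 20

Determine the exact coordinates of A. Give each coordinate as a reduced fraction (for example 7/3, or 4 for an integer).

1. A_x = 1  [[BA ⟂ BC ⇒ 4x-7y+80=0] ∩ [|A−(15, 20)|²=260]]
2. A_y = 12  [[BA ⟂ BC ⇒ 4x-7y+80=0] ∩ [|A−(15, 20)|²=260]]
   so A = (1, 12)

A = (1, 12)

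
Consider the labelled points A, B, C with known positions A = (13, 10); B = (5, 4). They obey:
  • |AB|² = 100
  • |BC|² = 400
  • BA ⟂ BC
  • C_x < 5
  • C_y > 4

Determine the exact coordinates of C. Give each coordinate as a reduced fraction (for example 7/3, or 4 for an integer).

1. C_x = -7  [[BA ⟂ BC ⇒ 8x+6y-64=0] ∩ [|C−(5, 4)|²=400]]
2. C_y = 20  [[BA ⟂ BC ⇒ 8x+6y-64=0] ∩ [|C−(5, 4)|²=400]]
   so C = (-7, 20)

C = (-7, 20)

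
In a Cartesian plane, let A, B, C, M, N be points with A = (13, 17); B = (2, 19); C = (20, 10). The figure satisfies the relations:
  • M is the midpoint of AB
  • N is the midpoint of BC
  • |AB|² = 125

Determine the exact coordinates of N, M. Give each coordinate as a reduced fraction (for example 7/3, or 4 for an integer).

N = (11, 29/2)
M = (15/2, 18)

1. M_x = 15/2  [2·M = A+B = (13, 17)+(2, 19)]
2. M_y = 18  [2·M = A+B = (13, 17)+(2, 19)]
   so M = (15/2, 18)
3. N_x = 11  [2·N = B+C = (2, 19)+(20, 10)]
4. N_y = 29/2  [2·N = B+C = (2, 19)+(20, 10)]
   so N = (11, 29/2)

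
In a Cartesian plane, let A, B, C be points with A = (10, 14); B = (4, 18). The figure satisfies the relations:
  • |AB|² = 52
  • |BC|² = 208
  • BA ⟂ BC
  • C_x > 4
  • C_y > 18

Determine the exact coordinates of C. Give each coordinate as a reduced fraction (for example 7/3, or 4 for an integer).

C = (12, 30)

1. C_x = 12  [[BA ⟂ BC ⇒ 6x-4y+48=0] ∩ [|C−(4, 18)|²=208]]
2. C_y = 30  [[BA ⟂ BC ⇒ 6x-4y+48=0] ∩ [|C−(4, 18)|²=208]]
   so C = (12, 30)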